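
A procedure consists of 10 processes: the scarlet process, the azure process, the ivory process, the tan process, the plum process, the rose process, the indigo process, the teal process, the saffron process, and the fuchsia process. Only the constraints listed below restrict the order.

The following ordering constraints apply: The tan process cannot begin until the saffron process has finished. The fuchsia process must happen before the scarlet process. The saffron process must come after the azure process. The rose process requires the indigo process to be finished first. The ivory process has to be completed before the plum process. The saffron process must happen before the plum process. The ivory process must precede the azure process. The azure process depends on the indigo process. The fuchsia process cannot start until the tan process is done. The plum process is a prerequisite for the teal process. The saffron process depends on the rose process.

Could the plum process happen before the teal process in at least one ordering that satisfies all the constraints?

Every valid ordering already has the plum process before the teal process (the constraints require it), so in particular at least one does.

Yes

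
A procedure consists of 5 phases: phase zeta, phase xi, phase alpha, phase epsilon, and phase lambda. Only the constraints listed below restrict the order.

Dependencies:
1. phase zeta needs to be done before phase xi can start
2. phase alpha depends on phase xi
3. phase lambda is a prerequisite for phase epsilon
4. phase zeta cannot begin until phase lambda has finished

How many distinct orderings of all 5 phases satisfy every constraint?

4

Phase lambda is the only phase with nothing required before it, so every ordering starts there.
Counting all ways to extend the partial order to a total order gives 4.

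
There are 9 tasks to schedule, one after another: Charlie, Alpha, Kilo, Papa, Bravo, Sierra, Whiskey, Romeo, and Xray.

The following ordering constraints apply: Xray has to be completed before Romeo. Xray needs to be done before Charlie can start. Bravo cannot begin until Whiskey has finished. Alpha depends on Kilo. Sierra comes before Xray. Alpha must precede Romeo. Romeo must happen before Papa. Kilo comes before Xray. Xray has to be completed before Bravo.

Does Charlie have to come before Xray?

No

There is a chain Xray → Charlie, which puts Xray before Charlie.
So Charlie never precedes Xray.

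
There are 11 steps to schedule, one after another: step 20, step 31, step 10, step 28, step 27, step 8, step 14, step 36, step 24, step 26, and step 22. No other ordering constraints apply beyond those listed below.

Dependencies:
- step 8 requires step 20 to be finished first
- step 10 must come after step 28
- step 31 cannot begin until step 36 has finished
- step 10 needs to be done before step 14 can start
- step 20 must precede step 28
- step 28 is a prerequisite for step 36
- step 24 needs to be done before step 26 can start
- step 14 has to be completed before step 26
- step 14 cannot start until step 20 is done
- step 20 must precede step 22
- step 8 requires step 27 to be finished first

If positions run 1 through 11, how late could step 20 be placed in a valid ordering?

Following every chain forward from step 20, the steps that must come later are step 31, step 10, step 28, step 8, step 14, step 36, step 26, step 22 — 8 of them.
So at least 8 steps follow step 20, putting step 20 no later than position 3. That position is achievable by scheduling everything else first.

3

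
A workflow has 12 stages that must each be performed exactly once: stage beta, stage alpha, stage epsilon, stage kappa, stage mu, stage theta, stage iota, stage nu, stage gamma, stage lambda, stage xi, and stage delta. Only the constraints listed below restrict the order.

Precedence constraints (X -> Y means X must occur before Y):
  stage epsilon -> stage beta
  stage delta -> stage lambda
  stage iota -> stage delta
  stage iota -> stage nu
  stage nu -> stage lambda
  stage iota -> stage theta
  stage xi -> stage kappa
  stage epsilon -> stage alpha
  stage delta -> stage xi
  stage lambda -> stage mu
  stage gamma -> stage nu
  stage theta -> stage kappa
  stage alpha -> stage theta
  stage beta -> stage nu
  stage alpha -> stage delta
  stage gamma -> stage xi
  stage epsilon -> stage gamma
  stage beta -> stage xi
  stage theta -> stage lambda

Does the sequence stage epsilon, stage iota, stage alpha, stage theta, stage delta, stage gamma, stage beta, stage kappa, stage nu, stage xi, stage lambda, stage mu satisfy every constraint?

The sequence places stage kappa ahead of stage xi.
That contradicts the constraint that stage xi must precede stage kappa.

No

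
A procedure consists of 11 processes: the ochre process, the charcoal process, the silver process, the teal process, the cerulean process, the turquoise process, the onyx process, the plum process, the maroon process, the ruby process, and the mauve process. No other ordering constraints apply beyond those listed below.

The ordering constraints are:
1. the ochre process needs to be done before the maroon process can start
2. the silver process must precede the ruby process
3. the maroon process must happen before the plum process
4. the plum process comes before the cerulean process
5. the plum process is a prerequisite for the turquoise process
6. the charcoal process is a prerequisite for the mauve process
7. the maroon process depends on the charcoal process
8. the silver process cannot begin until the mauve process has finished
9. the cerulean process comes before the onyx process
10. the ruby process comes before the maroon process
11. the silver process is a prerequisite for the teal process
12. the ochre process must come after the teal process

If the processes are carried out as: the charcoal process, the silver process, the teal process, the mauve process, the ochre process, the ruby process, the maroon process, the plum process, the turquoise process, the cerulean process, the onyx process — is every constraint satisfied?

No

In the proposed order, the silver process appears before the mauve process.
That contradicts the constraint that the mauve process must precede the silver process.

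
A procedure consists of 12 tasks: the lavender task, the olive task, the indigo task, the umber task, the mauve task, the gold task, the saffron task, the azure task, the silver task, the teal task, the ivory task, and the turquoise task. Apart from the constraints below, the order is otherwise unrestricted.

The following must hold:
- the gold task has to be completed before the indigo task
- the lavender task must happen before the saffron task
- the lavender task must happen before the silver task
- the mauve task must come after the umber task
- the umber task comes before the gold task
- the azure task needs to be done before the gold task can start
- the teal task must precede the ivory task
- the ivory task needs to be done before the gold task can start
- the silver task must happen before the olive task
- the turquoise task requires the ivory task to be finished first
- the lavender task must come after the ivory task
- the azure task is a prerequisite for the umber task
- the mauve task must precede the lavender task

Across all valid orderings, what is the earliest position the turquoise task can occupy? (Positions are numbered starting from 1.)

3

Every task that must precede the turquoise task has to come before it. Tracing all chains that end at the turquoise task, those tasks are: the teal task, the ivory task — 2 in total.
So at minimum 2 tasks come before the turquoise task, putting the turquoise task no earlier than position 3. That position is achievable by scheduling exactly those predecessors first.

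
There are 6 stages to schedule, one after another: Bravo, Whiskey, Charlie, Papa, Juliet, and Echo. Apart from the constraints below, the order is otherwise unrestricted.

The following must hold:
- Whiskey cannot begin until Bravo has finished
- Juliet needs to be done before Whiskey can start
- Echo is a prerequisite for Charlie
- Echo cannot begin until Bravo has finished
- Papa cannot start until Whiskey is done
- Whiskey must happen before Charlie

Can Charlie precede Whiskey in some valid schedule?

No

There is a dependency chain Whiskey → Charlie, so Charlie always comes after Whiskey.
Hence Charlie can never be scheduled before Whiskey.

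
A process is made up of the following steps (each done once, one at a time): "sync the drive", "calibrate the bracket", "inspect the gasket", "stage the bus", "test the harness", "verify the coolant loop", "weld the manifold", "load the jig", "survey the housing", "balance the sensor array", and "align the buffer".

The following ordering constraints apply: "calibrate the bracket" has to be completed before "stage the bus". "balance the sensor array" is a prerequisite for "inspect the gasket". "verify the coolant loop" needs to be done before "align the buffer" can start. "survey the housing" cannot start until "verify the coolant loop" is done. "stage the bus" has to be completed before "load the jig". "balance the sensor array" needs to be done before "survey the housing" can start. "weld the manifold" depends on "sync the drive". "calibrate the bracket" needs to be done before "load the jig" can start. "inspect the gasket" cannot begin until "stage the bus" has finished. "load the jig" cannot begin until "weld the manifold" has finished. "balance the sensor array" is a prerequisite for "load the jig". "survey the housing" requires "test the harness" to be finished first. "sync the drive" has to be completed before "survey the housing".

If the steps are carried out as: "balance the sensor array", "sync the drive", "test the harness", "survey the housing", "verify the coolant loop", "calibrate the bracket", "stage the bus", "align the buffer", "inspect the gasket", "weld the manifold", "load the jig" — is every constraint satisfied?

No

The sequence places "survey the housing" ahead of "verify the coolant loop".
That contradicts the constraint that "verify the coolant loop" must precede "survey the housing".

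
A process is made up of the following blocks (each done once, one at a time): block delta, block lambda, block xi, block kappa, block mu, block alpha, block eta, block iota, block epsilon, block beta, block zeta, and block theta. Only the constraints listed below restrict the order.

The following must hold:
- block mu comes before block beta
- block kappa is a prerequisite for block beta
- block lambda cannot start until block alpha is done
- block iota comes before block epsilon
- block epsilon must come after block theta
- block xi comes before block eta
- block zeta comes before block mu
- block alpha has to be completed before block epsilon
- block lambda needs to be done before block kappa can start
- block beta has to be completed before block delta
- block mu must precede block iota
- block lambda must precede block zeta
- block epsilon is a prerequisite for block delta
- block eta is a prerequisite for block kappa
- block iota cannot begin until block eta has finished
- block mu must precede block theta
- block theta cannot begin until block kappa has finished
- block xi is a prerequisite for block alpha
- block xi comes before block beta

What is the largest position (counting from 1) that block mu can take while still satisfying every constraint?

7

Every block that must follow block mu has to come after it. Tracing all chains starting from block mu, those blocks are: block delta, block iota, block epsilon, block beta, block theta — 5 in total.
With 5 mandatory successors out of 12 blocks total, the latest slot for block mu is 12−5 = 7, and it's reachable by doing all non-successors before block mu.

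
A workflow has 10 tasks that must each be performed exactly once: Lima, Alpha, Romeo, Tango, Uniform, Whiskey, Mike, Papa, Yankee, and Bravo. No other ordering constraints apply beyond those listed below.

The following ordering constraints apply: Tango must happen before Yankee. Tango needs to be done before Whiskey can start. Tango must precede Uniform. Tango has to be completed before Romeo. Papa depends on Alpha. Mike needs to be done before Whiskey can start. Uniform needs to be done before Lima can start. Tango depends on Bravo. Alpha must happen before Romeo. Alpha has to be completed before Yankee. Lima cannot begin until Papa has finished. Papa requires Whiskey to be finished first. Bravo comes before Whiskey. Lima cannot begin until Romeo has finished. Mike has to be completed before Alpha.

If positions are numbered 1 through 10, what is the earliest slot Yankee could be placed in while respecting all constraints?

5

Working backwards through the constraints from Yankee, its full set of required predecessors is Alpha, Tango, Mike, Bravo — 4 of them.
So at minimum 4 tasks come before Yankee, putting Yankee no earlier than position 5. That position is achievable by scheduling exactly those predecessors first.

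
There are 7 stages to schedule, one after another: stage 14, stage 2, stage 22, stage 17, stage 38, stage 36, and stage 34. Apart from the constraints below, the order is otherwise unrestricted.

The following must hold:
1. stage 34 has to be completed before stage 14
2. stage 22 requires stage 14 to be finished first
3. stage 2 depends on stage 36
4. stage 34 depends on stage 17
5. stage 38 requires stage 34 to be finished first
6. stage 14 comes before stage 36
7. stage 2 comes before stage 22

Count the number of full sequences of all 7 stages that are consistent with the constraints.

Stage 17 is the only stage with nothing required before it, so every ordering starts there.
Enumerating by repeatedly choosing an available stage (one whose prerequisites are all placed) gives 5 distinct complete orderings.

5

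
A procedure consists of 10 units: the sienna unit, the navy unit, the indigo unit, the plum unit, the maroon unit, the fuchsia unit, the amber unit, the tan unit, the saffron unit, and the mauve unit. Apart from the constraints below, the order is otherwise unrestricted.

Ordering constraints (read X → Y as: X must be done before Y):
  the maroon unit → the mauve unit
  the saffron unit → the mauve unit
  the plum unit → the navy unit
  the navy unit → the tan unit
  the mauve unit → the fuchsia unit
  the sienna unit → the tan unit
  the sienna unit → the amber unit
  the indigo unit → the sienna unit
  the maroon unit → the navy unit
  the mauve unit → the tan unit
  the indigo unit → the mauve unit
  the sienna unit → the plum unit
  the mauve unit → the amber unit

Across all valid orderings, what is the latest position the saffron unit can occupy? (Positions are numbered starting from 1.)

The units that are forced after the saffron unit, directly or by a chain of constraints, are the fuchsia unit, the amber unit, the tan unit, the mauve unit. That's 4 units.
So at least 4 units follow the saffron unit, putting the saffron unit no later than position 6. That position is achievable by scheduling everything else first.

6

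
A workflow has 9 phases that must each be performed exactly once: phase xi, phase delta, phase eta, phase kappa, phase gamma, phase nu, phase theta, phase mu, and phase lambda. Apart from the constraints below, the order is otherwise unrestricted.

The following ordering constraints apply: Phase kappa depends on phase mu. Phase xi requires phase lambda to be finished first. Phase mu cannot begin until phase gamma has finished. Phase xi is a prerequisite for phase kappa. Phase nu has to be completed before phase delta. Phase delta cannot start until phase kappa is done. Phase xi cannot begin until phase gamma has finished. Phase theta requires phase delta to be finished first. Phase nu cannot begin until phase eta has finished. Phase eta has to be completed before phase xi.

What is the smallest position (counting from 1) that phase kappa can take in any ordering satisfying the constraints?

6

Every phase that must precede phase kappa has to come before it. Tracing all chains that end at phase kappa, those phases are: phase xi, phase eta, phase gamma, phase mu, phase lambda — 5 in total.
So at minimum 5 phases come before phase kappa, putting phase kappa no earlier than position 6. That position is achievable by scheduling exactly those predecessors first.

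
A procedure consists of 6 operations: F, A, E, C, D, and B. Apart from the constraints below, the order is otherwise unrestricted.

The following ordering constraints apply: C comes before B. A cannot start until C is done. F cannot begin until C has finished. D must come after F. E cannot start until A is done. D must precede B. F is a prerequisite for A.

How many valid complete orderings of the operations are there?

6

Only C has no prerequisites, so it must go first.
Enumerating by repeatedly choosing an available operation (one whose prerequisites are all placed) gives 6 distinct complete orderings.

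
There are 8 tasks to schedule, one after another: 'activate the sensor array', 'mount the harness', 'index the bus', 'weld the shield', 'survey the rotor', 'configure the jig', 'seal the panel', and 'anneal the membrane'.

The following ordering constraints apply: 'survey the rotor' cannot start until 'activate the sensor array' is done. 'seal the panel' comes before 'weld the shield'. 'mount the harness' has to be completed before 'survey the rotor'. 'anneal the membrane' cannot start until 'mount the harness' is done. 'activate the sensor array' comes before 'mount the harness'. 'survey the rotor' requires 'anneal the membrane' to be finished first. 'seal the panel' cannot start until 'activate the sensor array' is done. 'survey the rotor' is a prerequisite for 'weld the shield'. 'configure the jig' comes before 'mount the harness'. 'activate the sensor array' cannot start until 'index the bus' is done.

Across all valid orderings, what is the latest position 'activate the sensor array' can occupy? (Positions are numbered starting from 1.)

The tasks that are forced after 'activate the sensor array', directly or by a chain of constraints, are 'mount the harness', 'weld the shield', 'survey the rotor', 'seal the panel', 'anneal the membrane'. That's 5 tasks.
With 5 mandatory successors out of 8 tasks total, the latest slot for 'activate the sensor array' is 8−5 = 3, and it's reachable by doing all non-successors before 'activate the sensor array'.

3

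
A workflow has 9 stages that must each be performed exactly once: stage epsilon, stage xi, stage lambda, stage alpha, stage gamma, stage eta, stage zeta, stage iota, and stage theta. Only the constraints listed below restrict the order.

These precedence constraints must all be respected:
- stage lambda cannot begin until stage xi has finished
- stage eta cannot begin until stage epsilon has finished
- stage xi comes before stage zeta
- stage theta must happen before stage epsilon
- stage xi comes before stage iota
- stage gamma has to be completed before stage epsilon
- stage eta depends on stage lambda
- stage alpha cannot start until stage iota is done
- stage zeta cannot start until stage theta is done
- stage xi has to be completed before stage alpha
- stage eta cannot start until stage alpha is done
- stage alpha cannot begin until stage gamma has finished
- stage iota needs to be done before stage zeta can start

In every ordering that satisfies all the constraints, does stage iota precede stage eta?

Yes

Following the dependencies: stage iota → stage alpha → stage eta.
So stage iota must precede stage eta in any valid ordering.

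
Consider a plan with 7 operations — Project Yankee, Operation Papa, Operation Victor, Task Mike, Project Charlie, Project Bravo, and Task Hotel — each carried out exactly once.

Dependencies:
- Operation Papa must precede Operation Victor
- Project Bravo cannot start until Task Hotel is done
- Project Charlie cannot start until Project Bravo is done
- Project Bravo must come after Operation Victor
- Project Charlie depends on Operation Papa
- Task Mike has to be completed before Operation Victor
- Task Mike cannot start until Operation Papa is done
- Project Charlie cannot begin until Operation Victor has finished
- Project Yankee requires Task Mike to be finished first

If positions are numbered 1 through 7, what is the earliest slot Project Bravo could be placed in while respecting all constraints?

5

The operations that are forced before Project Bravo, directly or transitively, are Operation Papa, Operation Victor, Task Mike, Task Hotel. That's 4 operations.
With 4 mandatory predecessors, the earliest Project Bravo can sit is position 4+1 = 5, and placing just those 4 first achieves it.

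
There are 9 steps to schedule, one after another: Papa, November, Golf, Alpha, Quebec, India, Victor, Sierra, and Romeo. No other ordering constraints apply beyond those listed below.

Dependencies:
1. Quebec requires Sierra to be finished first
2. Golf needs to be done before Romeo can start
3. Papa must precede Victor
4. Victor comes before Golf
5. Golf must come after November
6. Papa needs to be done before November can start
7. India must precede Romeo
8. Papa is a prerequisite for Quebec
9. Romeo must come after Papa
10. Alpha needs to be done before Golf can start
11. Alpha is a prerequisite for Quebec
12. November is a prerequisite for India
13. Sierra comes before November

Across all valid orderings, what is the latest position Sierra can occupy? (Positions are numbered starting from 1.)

Following every chain forward from Sierra, the steps that must come later are November, Golf, Quebec, India, Romeo — 5 of them.
With 5 mandatory successors out of 9 steps total, the latest slot for Sierra is 9−5 = 4, and it's reachable by doing all non-successors before Sierra.

4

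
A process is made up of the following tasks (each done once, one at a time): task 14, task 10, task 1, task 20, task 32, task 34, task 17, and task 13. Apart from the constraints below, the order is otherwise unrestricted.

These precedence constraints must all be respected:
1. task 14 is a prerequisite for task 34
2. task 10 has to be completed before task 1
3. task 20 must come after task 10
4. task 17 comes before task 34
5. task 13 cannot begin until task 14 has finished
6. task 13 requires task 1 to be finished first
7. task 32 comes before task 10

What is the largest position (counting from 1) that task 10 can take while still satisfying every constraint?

5

Following every chain forward from task 10, the tasks that must come later are task 1, task 20, task 13 — 3 of them.
So at least 3 tasks follow task 10, putting task 10 no later than position 5. That position is achievable by scheduling everything else first.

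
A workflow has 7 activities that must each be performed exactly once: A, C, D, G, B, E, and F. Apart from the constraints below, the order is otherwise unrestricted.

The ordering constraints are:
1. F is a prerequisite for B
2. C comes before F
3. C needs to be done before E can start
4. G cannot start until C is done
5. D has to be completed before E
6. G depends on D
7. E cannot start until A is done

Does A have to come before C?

No chain of constraints connects A to C in either direction.
There exist valid orderings with C before A, so A is not required to come first.

No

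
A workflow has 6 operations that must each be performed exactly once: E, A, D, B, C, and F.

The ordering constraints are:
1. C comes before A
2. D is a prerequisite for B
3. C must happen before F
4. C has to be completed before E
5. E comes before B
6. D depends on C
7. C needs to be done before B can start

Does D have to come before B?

There is a constraint chain D → B.
That forces D before B in every valid schedule.

Yes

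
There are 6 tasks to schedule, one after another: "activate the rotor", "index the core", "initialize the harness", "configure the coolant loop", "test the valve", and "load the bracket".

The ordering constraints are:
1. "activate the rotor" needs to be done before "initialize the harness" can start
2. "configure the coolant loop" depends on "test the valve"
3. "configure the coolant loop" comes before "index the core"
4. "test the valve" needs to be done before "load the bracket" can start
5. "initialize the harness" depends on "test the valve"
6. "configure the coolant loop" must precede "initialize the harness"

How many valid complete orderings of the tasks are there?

33

2 tasks have no prerequisites ("activate the rotor", "test the valve"), so any of them could come first.
Systematically extending each partial ordering one task at a time and counting, there are 33 complete orderings.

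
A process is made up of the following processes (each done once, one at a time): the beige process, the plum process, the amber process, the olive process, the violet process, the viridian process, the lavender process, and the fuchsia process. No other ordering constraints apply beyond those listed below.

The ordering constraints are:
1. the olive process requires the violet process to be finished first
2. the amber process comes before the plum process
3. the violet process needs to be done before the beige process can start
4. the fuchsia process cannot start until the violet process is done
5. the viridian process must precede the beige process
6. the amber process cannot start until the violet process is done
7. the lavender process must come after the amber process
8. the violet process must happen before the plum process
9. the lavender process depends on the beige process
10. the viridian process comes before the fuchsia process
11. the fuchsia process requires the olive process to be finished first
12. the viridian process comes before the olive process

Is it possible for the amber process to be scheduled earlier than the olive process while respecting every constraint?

Nothing in the constraints forces the olive process before the amber process — there is no chain from the olive process to the amber process.
That means at least one valid schedule has the amber process before the olive process.

Yes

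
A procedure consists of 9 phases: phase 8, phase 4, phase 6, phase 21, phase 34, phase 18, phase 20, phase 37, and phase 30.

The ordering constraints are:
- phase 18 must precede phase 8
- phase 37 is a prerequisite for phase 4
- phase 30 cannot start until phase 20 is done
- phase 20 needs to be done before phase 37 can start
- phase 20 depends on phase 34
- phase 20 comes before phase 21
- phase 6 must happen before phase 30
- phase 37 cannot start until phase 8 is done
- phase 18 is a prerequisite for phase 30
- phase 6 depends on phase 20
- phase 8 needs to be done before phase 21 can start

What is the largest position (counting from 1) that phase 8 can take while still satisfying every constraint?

6

The phases that are forced after phase 8, directly or by a chain of constraints, are phase 4, phase 21, phase 37. That's 3 phases.
So at least 3 phases follow phase 8, putting phase 8 no later than position 6. That position is achievable by scheduling everything else first.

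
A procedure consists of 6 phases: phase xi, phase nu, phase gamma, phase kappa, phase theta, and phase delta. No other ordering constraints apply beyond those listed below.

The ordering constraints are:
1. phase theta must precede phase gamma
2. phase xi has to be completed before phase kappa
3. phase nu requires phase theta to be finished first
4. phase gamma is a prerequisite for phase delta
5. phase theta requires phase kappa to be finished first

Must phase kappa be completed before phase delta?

Yes

Tracing the constraints gives a chain: phase kappa → phase theta → phase gamma → phase delta.
That forces phase kappa before phase delta in every valid schedule.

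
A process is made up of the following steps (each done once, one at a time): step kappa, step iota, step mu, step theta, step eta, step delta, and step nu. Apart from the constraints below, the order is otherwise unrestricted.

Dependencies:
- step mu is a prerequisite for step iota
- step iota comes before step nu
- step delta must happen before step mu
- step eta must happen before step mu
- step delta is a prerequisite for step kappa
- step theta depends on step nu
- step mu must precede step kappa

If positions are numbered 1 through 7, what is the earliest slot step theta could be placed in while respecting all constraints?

6

Working backwards through the constraints from step theta, its full set of required predecessors is step iota, step mu, step eta, step delta, step nu — 5 of them.
With 5 mandatory predecessors, the earliest step theta can sit is position 5+1 = 6, and placing just those 5 first achieves it.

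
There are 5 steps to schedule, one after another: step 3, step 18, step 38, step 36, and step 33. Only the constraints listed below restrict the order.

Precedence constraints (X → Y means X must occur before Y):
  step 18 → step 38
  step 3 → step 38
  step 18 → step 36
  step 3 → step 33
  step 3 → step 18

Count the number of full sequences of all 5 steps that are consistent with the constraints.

8

Only step 3 has no prerequisites, so it must go first.
Enumerating by repeatedly choosing an available step (one whose prerequisites are all placed) gives 8 distinct complete orderings.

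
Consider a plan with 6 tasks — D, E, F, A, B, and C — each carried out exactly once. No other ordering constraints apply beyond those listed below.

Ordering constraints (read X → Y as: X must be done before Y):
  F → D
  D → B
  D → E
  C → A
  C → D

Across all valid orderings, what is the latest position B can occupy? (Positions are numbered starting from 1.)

B has no required successors, so nothing stops it from going last (position 6).

6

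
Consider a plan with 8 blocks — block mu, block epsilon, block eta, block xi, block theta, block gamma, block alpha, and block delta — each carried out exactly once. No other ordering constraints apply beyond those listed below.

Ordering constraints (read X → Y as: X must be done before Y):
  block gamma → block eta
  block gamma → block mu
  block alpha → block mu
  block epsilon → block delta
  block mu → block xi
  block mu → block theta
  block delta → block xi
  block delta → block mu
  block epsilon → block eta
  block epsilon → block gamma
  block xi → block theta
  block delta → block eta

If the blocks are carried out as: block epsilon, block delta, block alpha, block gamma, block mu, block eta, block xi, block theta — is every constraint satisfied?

Yes

Every stated constraint is respected: block delta sits at position 2, ahead of block xi at position 7, and each of the other listed pairs likewise has the predecessor earlier in the sequence.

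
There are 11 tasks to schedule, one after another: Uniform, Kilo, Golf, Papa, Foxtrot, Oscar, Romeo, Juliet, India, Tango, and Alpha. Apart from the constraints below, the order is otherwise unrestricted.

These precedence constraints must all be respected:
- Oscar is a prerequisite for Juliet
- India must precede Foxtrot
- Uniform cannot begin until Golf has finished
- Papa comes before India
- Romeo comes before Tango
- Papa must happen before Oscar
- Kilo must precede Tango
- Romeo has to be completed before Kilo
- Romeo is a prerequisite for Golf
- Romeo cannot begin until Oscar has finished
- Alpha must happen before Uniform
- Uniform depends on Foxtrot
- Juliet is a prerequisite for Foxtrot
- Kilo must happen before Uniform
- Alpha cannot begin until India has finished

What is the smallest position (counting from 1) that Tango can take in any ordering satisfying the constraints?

5

Every task that must precede Tango has to come before it. Tracing all chains that end at Tango, those tasks are: Kilo, Papa, Oscar, Romeo — 4 in total.
So at minimum 4 tasks come before Tango, putting Tango no earlier than position 5. That position is achievable by scheduling exactly those predecessors first.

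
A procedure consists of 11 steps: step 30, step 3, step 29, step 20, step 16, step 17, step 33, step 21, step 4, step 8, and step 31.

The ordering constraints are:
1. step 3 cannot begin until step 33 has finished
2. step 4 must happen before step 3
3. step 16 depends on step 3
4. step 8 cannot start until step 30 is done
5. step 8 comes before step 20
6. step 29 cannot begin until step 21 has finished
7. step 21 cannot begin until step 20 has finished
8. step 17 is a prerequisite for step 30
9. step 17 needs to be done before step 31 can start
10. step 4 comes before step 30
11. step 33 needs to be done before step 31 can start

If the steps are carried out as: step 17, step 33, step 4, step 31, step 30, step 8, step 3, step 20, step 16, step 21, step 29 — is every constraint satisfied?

Yes

Checking each listed constraint against this order: for instance, step 33 is in position 2 and step 3 in position 7, so that constraint holds — and the remaining constraints check out the same way.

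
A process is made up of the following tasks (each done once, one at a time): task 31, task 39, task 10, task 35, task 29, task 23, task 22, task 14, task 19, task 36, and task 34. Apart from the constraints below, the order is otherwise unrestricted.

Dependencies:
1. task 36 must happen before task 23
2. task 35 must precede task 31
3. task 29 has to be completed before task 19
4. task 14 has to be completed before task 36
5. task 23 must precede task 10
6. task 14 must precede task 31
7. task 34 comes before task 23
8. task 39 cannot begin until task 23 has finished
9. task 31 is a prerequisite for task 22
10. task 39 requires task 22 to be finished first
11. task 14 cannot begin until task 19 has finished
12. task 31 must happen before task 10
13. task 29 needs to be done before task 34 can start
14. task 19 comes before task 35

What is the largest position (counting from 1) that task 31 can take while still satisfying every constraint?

8

The tasks that are forced after task 31, directly or by a chain of constraints, are task 39, task 10, task 22. That's 3 tasks.
So at least 3 tasks follow task 31, putting task 31 no later than position 8. That position is achievable by scheduling everything else first.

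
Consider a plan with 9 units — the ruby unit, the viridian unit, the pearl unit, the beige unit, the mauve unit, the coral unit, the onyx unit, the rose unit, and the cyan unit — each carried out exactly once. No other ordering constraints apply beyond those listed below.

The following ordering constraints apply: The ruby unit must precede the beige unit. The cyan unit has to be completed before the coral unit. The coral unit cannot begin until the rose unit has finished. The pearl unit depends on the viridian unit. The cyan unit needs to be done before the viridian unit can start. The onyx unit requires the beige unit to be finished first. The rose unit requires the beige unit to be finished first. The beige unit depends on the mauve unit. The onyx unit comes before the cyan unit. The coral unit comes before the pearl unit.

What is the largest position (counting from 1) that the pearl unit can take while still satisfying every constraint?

9

No constraint forces any unit after the pearl unit, so it can be placed last, in position 9.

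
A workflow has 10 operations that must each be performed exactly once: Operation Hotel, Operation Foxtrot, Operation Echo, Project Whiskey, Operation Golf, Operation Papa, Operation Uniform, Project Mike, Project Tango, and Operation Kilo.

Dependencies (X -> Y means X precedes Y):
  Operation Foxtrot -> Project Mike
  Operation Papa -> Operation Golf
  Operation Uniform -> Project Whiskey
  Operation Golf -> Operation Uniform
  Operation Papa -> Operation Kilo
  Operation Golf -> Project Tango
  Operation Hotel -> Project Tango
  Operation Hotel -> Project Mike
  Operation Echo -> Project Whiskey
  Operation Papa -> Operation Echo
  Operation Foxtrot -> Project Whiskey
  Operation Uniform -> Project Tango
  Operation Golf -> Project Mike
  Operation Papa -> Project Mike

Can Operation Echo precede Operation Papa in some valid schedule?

No

The constraints give a chain Operation Papa → Operation Echo, which forces Operation Papa before Operation Echo.
Hence Operation Echo can never be scheduled before Operation Papa.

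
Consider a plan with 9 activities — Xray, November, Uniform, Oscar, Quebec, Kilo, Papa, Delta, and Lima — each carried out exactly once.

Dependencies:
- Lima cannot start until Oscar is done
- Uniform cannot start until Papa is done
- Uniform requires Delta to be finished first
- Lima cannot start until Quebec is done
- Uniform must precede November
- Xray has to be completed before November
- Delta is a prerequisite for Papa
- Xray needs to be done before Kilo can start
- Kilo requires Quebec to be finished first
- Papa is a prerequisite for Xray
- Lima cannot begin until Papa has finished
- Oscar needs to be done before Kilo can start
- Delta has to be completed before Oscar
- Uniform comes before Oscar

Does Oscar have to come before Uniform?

There is a chain Uniform → Oscar, which puts Uniform before Oscar.
So Oscar does not have to come before Uniform — it cannot.

No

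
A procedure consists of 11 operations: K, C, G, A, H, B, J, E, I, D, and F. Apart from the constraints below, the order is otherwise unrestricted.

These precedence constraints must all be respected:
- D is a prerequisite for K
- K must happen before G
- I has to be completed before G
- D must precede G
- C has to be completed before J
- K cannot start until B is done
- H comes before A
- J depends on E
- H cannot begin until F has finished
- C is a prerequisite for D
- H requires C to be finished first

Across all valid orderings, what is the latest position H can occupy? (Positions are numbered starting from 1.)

Following the constraints forward from H, its only required successor is A.
So at least 1 operation follows H, putting H no later than position 10. That position is achievable by scheduling everything else first.

10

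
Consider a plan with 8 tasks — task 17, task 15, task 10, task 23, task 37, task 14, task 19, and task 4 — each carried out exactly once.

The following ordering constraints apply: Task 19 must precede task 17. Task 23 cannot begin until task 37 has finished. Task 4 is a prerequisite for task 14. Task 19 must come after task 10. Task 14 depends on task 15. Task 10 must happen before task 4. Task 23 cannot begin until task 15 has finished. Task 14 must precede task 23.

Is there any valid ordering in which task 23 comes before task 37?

There is a dependency chain task 37 → task 23, so task 23 always comes after task 37.
Hence task 23 can never be scheduled before task 37.

No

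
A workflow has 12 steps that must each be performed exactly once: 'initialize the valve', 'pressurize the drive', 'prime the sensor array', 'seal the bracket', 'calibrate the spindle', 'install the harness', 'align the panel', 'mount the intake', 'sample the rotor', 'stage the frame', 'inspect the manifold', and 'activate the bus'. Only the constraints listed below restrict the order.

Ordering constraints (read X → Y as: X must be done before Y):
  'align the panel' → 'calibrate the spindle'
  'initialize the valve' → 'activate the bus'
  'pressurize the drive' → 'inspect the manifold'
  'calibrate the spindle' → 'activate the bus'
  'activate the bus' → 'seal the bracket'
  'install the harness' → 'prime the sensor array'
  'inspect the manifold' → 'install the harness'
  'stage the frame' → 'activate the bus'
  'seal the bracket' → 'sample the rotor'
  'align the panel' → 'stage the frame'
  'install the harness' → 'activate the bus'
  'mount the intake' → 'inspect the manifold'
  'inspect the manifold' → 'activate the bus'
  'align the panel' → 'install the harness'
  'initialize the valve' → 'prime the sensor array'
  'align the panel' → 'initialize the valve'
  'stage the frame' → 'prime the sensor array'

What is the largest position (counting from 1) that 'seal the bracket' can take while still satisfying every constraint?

11

The only step forced after 'seal the bracket' (directly or by a chain) is 'sample the rotor'.
So at least 1 step follows 'seal the bracket', putting 'seal the bracket' no later than position 11. That position is achievable by scheduling everything else first.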